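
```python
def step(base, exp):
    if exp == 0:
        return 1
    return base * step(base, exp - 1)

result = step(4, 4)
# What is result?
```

step(4, 4) = 4 * 4 * 4 * 4 = 256

Answer: 256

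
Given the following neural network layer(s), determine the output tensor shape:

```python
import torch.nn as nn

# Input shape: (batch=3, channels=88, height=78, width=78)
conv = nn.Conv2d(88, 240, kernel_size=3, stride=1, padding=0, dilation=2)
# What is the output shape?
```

Input: (3, 88, 78, 78) -> Output: (3, 240, 74, 74)

Answer: (3, 240, 74, 74)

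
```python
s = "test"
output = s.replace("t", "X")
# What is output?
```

Trace:
`s = "test"` → s = 'test'
`output = s.replace("t", "X")` → output = 'XesX'
So output = 'XesX'

Answer: 'XesX'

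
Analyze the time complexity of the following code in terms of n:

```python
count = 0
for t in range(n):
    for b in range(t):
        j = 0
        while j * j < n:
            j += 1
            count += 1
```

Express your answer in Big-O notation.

Each loop level contributes: n × n × √n. Multiplying the contributions gives O(n^2√n).

Answer: O(n^2√n)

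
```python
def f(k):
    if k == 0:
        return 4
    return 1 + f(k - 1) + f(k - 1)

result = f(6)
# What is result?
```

f(k) = 1 + 2·f(k-1), f(0)=4. Closed form: (4+1)·2^6 - 1 = 319.

Answer: 319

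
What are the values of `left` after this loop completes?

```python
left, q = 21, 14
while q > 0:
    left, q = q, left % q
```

GCD of 21 and 14
`left` takes the values: 21 → 14 → 7

Answer: 7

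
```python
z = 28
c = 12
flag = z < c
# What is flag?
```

Trace:
`z = 28` → z = 28
`c = 12` → c = 12
`flag = z < c` → flag = False
So flag = False

Answer: False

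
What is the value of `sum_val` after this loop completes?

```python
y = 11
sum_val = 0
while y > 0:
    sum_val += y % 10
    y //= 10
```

Sum digits of 11
`sum_val` takes the values: 0 → 1 → 2

Answer: 2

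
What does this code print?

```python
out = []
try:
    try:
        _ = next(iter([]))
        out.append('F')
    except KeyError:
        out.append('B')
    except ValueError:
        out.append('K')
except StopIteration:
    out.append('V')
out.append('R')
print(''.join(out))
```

Execution trace: 'V' (outer except StopIteration) → 'R' (after the try/except). Output: VR

Answer: VR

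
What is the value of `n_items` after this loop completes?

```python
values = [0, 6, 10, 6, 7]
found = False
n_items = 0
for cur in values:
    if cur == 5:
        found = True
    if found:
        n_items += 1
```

Count elements after first 5 in [0, 6, 10, 6, 7]
`n_items` takes the values: 0

Answer: 0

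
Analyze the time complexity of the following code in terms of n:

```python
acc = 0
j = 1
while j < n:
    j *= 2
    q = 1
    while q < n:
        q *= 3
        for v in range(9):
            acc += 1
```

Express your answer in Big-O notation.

Each loop level contributes: log n × log n × 1. Multiplying the contributions gives O(log² n).

Answer: O(log² n)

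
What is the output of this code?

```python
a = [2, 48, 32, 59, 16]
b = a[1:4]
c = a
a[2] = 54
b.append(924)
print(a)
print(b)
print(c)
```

Key concept: slice vs alias.
Step by step:
`a = [2, 48, 32, 59, 16]` → a = [2, 48, 32, 59, 16]
`b = a[1:4]` → b = [48, 32, 59]
`c = a` → c = [2, 48, 32, 59, 16] (same object as a)
`a[2] = 54` → a = [2, 48, 54, 59, 16] (same object as c); c = [2, 48, 54, 59, 16] (same object as a)
`b.append(924)` → b = [48, 32, 59, 924]
`print(a)` → prints [2, 48, 54, 59, 16]
`print(b)` → prints [48, 32, 59, 924]
`print(c)` → prints [2, 48, 54, 59, 16]

Answer:
[2, 48, 54, 59, 16]
[48, 32, 59, 924]
[2, 48, 54, 59, 16]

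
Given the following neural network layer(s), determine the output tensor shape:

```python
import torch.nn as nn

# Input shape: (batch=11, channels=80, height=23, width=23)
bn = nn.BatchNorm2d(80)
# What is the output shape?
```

Input: (11, 80, 23, 23) -> Output: (11, 80, 23, 23)

Answer: (11, 80, 23, 23)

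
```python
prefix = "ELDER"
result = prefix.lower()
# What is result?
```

Trace:
`prefix = "ELDER"` → prefix = 'ELDER'
`result = prefix.lower()` → result = 'elder'
So result = 'elder'

Answer: 'elder'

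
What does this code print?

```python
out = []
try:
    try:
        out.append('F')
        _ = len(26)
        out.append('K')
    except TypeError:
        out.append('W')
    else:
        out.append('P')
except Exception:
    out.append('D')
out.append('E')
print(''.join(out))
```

Execution trace: 'F' (inner try body) → 'W' (inner except TypeError) → 'E' (after the try/except). Output: FWE

Answer: FWE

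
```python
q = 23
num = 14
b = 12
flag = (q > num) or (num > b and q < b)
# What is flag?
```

Trace:
`q = 23` → q = 23
`num = 14` → num = 14
`b = 12` → b = 12
`flag = (q > num) or (num > b and q < b)` → flag = True
So flag = True

Answer: True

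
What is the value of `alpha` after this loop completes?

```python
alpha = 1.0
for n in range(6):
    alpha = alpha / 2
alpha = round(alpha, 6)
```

Halving LR 6 times: 1 / 2^6
`alpha` takes the values: 1.0 → 0.5 → 0.25 → 0.125 → 0.0625 → 0.03125 → 0.015625

Answer: 0.015625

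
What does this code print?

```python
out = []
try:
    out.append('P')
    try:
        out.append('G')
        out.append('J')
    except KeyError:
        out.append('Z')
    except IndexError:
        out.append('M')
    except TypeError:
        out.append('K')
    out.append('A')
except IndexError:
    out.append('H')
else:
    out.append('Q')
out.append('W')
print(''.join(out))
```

Execution trace: 'P' (try body) → 'G' (inner try body) → 'J' (inner try body, no exception) → 'A' (try body, no exception) → 'Q' (else) → 'W' (after the try/except). Output: PGJAQW

Answer: PGJAQW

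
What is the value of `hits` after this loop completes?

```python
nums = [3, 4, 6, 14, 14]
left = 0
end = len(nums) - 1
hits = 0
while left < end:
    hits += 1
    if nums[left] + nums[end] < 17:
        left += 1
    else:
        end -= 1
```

Steps to find pair summing to 17
`hits` takes the values: 0 → 1 → 2 → 3 → 4

Answer: 4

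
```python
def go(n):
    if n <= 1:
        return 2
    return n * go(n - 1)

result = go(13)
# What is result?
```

go(13) = 13 * 12 * 11 * 10 * 9 * 8 * 7 * 6 * 5 * 4 * 3 * 2 * 2 = 12454041600

Answer: 12454041600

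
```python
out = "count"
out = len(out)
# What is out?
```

Trace:
`out = "count"` → out = 'count'
`out = len(out)` → out = 5
So out = 5

Answer: 5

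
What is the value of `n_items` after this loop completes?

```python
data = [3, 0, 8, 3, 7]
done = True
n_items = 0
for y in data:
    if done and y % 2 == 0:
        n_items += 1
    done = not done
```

Count even values at even positions
`n_items` takes the values: 0 → 1

Answer: 1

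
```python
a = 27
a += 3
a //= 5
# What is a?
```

Trace:
`a = 27` → a = 27
`a += 3` → a = 30
`a //= 5` → a = 6
So a = 6

Answer: 6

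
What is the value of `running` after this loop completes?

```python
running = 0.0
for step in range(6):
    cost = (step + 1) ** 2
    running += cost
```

Sum of squared losses 1² + 2² + ... + 6²
`running` takes the values: 0.0 → 1.0 → 5.0 → 14.0 → 30.0 → 55.0 → 91.0

Answer: 91.0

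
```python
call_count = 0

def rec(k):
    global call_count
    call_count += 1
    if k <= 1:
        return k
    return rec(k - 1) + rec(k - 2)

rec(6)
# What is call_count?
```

Calls(k) = 1 + Calls(k-1) + Calls(k-2); Calls(0)=Calls(1)=1. For k=6 this gives 25.

Answer: 25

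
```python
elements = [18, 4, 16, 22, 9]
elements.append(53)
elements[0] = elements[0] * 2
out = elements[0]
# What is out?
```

Trace:
`elements = [18, 4, 16, 22, 9]` → elements = [18, 4, 16, 22, 9]
`elements.append(53)` → elements = [18, 4, 16, 22, 9, 53]
`elements[0] = elements[0] * 2` → elements = [36, 4, 16, 22, 9, 53]
`out = elements[0]` → out = 36
So out = 36

Answer: 36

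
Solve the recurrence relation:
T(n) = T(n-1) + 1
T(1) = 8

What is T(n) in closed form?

Unrolling: T(n) = T(1) + 1·(n-1) = 8 + 1(n-1) = n + 7.

Answer: T(n) = n + 7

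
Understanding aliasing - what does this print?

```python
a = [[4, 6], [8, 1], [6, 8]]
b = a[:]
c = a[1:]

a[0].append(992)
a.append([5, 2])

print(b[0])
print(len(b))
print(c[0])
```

Key concept: slice with nested mutation.
Step by step:
`a = [[4, 6], [8, 1], [6, 8]]` → a = [[4, 6], [8, 1], [6, 8]]
`b = a[:]` → b = [[4, 6], [8, 1], [6, 8]]
`c = a[1:]` → c = [[8, 1], [6, 8]]
`a[0].append(992)` → a = [[4, 6, 992], [8, 1], [6, 8]]; b = [[4, 6, 992], [8, 1], [6, 8]]
`a.append([5, 2])` → a = [[4, 6, 992], [8, 1], [6, 8], [5, 2]]
`print(b[0])` → prints [4, 6, 992]
`print(len(b))` → prints 3
`print(c[0])` → prints [8, 1]

Answer:
[4, 6, 992]
3
[8, 1]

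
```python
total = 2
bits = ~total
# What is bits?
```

Trace:
`total = 2` → total = 2
`bits = ~total` → bits = -3
So bits = -3

Answer: -3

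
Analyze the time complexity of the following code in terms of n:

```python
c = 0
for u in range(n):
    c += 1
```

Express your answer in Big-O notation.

Each loop level contributes: n. Multiplying the contributions gives O(n).

Answer: O(n)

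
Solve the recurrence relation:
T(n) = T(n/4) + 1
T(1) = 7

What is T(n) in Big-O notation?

Each step divides n by 4 and adds 1. After log_4(n) steps we reach T(1)=7. So T(n) = 1·log_4(n) + 7 = O(log n).

Answer: O(log n)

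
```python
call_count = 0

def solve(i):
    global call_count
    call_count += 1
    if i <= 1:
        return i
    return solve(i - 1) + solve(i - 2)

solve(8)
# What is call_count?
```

Calls(i) = 1 + Calls(i-1) + Calls(i-2); Calls(0)=Calls(1)=1. For i=8 this gives 67.

Answer: 67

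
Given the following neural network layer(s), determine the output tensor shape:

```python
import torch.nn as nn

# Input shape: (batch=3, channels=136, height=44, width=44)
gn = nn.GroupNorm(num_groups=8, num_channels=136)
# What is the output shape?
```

Input: (3, 136, 44, 44) -> Output: (3, 136, 44, 44)

Answer: (3, 136, 44, 44)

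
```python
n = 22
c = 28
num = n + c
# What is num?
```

Trace:
`n = 22` → n = 22
`c = 28` → c = 28
`num = n + c` → num = 50
So num = 50

Answer: 50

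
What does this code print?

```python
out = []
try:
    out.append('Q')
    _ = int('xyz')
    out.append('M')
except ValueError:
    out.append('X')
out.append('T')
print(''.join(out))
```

Execution trace: 'Q' (try body) → 'X' (except ValueError) → 'T' (after the try/except). Output: QXT

Answer: QXT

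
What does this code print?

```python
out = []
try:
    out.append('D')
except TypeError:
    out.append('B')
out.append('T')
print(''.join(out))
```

Execution trace: 'D' (try body, no exception) → 'T' (after the try/except). Output: DT

Answer: DT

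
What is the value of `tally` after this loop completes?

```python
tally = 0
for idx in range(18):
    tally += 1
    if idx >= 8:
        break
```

Loop breaks when idx reaches 8, tally is 9
`tally` takes the values: 0 → 1 → 2 → 3 → 4 → 5 → 6 → 7 → 8 → 9

Answer: 9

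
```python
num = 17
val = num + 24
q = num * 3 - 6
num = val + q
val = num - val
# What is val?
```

Trace:
`num = 17` → num = 17
`val = num + 24` → val = 41
`q = num * 3 - 6` → q = 45
`num = val + q` → num = 86
`val = num - val` → val = 45
So val = 45

Answer: 45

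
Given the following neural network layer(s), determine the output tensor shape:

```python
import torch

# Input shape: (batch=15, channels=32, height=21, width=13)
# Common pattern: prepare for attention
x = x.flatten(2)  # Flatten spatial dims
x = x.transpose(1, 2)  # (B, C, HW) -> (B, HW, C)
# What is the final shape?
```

Input: (15, 32, 21, 13) -> after flatten(2): (15, 32, 273) -> Output: (15, 273, 32)

Answer: (15, 273, 32)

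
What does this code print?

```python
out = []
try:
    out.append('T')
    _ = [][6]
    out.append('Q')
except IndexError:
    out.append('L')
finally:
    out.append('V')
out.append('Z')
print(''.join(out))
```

Execution trace: 'T' (try body) → 'L' (except IndexError) → 'V' (finally) → 'Z' (after the try/except). Output: TLVZ

Answer: TLVZ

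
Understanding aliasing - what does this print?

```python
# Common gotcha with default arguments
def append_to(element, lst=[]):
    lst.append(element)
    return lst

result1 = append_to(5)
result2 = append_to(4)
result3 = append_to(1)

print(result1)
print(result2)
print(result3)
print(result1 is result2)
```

Key concept: mutable default argument gotcha.
Step by step:
`result1 = append_to(5)` → result1 = [5]
`result2 = append_to(4)` → result1 = [5, 4] (same object as result2); result2 = [5, 4] (same object as result1)
`result3 = append_to(1)` → result1 = [5, 4, 1] (same object as result2, result3); result2 = [5, 4, 1] (same object as result1, result3); result3 = [5, 4, 1] (same object as result1, result2)
`print(result1)` → prints [5, 4, 1]
`print(result2)` → prints [5, 4, 1]
`print(result3)` → prints [5, 4, 1]
`print(result1 is result2)` → prints True

Answer:
[5, 4, 1]
[5, 4, 1]
[5, 4, 1]
True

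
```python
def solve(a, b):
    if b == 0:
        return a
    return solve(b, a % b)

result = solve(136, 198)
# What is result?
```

solve(136, 198) -> solve(198, 136) -> solve(136, 62) -> solve(62, 12) -> solve(12, 2) -> solve(2, 0) -> 2

Answer: 2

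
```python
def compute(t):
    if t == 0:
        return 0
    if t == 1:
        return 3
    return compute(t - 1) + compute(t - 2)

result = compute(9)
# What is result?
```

Build up from base cases: compute(0)=0, compute(1)=3, compute(2)=3, compute(3)=6, compute(4)=9, compute(5)=15, compute(6)=24, ..., compute(9)=102

Answer: 102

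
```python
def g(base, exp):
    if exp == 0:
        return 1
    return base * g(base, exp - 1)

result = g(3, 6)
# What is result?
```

g(3, 6) = 3 * 3 * 3 * 3 * 3 * 3 = 729

Answer: 729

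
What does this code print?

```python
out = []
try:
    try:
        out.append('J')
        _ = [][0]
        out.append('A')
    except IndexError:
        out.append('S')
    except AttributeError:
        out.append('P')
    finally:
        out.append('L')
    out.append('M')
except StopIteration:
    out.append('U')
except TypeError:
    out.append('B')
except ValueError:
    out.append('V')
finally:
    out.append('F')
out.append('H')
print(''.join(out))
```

Execution trace: 'J' (inner try body) → 'S' (inner except IndexError) → 'L' (inner finally) → 'M' (try body, no exception) → 'F' (finally) → 'H' (after the try/except). Output: JSLMFH

Answer: JSLMFH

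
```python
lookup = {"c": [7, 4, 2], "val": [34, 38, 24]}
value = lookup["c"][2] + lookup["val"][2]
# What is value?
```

Trace:
`lookup = {"c": [7, 4, 2], "val": [34, 38, 24]}` → lookup = {'c': [7, 4, 2], 'val': [34, 38, 24]}
`value = lookup["c"][2] + lookup["val"][2]` → value = 26
So value = 26

Answer: 26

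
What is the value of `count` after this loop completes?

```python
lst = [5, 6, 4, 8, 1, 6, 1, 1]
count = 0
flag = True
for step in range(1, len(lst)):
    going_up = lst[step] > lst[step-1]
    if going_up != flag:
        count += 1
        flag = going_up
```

Count direction changes in [5, 6, 4, 8, 1, 6, 1, 1]
`count` takes the values: 0 → 1 → 2 → 3 → 4 → 5

Answer: 5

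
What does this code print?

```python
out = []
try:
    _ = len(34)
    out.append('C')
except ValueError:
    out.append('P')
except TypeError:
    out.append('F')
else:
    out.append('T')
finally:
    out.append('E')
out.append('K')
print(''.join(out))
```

Execution trace: 'F' (except TypeError) → 'E' (finally) → 'K' (after the try/except). Output: FEK

Answer: FEK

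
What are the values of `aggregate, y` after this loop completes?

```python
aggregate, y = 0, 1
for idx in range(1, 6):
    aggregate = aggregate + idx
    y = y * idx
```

Sum and factorial of 1 to 5
`aggregate, y` takes the values: (0, 1) → (1, 1) → (3, 1) → (3, 2) → (6, 2) → (6, 6) → (10, 6) → (10, 24) → (15, 24) → (15, 120)

Answer: 15, 120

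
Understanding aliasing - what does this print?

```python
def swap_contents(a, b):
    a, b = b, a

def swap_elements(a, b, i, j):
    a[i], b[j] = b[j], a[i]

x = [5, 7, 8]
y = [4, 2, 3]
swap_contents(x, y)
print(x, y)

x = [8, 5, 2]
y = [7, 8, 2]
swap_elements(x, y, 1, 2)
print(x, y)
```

Key concept: parameter rebinding vs mutation.
Step by step:
`x = [5, 7, 8]` → x = [5, 7, 8]
`y = [4, 2, 3]` → y = [4, 2, 3]
`swap_contents(x, y)` → no visible change to tracked variables
`print(x, y)` → prints [5, 7, 8] [4, 2, 3]
`x = [8, 5, 2]` → x = [8, 5, 2]
`y = [7, 8, 2]` → y = [7, 8, 2]
`swap_elements(x, y, 1, 2)` → x = [8, 2, 2]; y = [7, 8, 5]
`print(x, y)` → prints [8, 2, 2] [7, 8, 5]

Answer:
[5, 7, 8] [4, 2, 3]
[8, 2, 2] [7, 8, 5]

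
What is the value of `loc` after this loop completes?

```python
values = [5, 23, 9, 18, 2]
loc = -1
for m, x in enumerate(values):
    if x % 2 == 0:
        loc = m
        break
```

First even number index in [5, 23, 9, 18, 2]
`loc` takes the values: -1 → 3

Answer: 3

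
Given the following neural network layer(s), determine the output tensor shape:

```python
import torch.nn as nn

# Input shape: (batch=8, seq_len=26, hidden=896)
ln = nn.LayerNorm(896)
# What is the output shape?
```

Input: (8, 26, 896) -> Output: (8, 26, 896)

Answer: (8, 26, 896)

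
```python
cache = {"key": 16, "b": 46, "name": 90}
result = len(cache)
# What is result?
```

Trace:
`cache = {"key": 16, "b": 46, "name": 90}` → cache = {'key': 16, 'b': 46, 'name': 90}
`result = len(cache)` → result = 3
So result = 3

Answer: 3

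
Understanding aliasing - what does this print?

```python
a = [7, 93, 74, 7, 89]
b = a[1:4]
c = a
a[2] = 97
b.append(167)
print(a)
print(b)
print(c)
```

Key concept: slice vs alias.
Step by step:
`a = [7, 93, 74, 7, 89]` → a = [7, 93, 74, 7, 89]
`b = a[1:4]` → b = [93, 74, 7]
`c = a` → c = [7, 93, 74, 7, 89] (same object as a)
`a[2] = 97` → a = [7, 93, 97, 7, 89] (same object as c); c = [7, 93, 97, 7, 89] (same object as a)
`b.append(167)` → b = [93, 74, 7, 167]
`print(a)` → prints [7, 93, 97, 7, 89]
`print(b)` → prints [93, 74, 7, 167]
`print(c)` → prints [7, 93, 97, 7, 89]

Answer:
[7, 93, 97, 7, 89]
[93, 74, 7, 167]
[7, 93, 97, 7, 89]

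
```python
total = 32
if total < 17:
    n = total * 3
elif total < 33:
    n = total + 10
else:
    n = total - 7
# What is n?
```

Trace:
`total = 32` → total = 32
`if total < 17: ...` → total < 17 is False, total < 33 is True → n = 42
So n = 42

Answer: 42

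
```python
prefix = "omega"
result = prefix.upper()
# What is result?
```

Trace:
`prefix = "omega"` → prefix = 'omega'
`result = prefix.upper()` → result = 'OMEGA'
So result = 'OMEGA'

Answer: 'OMEGA'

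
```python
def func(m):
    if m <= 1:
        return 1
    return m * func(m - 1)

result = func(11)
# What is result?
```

func(11) = 11 * 10 * 9 * 8 * 7 * 6 * 5 * 4 * 3 * 2 * 1 = 39916800

Answer: 39916800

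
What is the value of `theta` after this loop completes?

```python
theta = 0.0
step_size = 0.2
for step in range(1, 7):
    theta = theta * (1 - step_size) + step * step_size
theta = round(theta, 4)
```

Moving average with lr=0.2
`theta` takes the values: 0.0 → 0.2 → 0.56 → 1.048 → 1.6384 → 2.31072 → 3.048576 → 3.0486

Answer: 3.0486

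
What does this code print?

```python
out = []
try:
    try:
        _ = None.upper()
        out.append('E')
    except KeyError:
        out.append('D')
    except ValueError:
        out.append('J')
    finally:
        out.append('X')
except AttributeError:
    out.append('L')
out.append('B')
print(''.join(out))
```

Execution trace: 'X' (finally) → 'L' (outer except AttributeError) → 'B' (after the try/except). Output: XLB

Answer: XLB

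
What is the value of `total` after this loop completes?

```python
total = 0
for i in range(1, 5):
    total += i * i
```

Sum of squares 1² to 4² = 30
`total` takes the values: 0 → 1 → 5 → 14 → 30

Answer: 30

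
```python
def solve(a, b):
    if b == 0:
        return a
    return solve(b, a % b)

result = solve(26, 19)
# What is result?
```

solve(26, 19) -> solve(19, 7) -> solve(7, 5) -> solve(5, 2) -> solve(2, 1) -> solve(1, 0) -> 1

Answer: 1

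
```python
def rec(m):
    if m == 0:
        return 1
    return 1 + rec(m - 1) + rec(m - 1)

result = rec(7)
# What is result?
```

rec(m) = 1 + 2·rec(m-1), rec(0)=1. Closed form: (1+1)·2^7 - 1 = 255.

Answer: 255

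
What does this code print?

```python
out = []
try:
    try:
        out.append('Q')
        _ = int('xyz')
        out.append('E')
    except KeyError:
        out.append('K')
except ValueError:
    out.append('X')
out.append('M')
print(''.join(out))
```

Execution trace: 'Q' (try body) → 'X' (outer except ValueError) → 'M' (after the try/except). Output: QXM

Answer: QXM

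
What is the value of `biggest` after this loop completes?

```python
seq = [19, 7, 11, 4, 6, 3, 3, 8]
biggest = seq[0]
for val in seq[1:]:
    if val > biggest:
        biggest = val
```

Maximum of [19, 7, 11, 4, 6, 3, 3, 8]
`biggest` takes the values: 19

Answer: 19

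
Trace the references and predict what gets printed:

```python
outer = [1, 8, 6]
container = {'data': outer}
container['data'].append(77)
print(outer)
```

Key concept: dict holds reference to list.
Step by step:
`outer = [1, 8, 6]` → outer = [1, 8, 6]
`container = {'data': outer}` → container = {'data': [1, 8, 6]}
`container['data'].append(77)` → outer = [1, 8, 6, 77]; container = {'data': [1, 8, 6, 77]}
`print(outer)` → prints [1, 8, 6, 77]

Answer: [1, 8, 6, 77]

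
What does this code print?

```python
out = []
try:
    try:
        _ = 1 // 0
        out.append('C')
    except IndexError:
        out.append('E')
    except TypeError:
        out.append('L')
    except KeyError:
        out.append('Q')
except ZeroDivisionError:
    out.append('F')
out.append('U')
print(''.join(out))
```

Execution trace: 'F' (outer except ZeroDivisionError) → 'U' (after the try/except). Output: FU

Answer: FU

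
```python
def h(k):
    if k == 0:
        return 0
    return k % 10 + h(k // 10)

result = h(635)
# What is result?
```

Sum of digits of 635: 5 + 3 + 6 = 14

Answer: 14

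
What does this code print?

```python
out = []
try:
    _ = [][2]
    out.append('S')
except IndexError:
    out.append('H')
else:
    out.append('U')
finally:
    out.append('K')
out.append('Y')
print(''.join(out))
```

Execution trace: 'H' (except IndexError) → 'K' (finally) → 'Y' (after the try/except). Output: HKY

Answer: HKY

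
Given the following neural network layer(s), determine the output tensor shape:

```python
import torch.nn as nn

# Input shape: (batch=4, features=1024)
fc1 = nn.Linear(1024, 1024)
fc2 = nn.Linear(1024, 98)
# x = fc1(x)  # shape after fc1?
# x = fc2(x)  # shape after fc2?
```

Input: (4, 1024) -> after fc1: (4, 1024) -> Output: (4, 98)

Answer: (4, 98)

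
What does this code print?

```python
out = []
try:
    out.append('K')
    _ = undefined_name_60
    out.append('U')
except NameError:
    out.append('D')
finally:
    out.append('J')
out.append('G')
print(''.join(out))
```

Execution trace: 'K' (try body) → 'D' (except NameError) → 'J' (finally) → 'G' (after the try/except). Output: KDJG

Answer: KDJG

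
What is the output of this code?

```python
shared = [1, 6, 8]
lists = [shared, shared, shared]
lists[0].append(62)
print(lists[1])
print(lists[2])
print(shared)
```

Key concept: list of same reference.
Step by step:
`shared = [1, 6, 8]` → shared = [1, 6, 8]
`lists = [shared, shared, shared]` → lists = [[1, 6, 8], [1, 6, 8], [1, 6, 8]]
`lists[0].append(62)` → shared = [1, 6, 8, 62]; lists = [[1, 6, 8, 62], [1, 6, 8, 62], [1, 6, 8, 62]]
`print(lists[1])` → prints [1, 6, 8, 62]
`print(lists[2])` → prints [1, 6, 8, 62]
`print(shared)` → prints [1, 6, 8, 62]

Answer:
[1, 6, 8, 62]
[1, 6, 8, 62]
[1, 6, 8, 62]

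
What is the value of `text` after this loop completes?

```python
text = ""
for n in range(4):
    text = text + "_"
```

Repeat '_' 4 times
`text` takes the values: "" → "_" → "__" → "___" → "____"

Answer: "____"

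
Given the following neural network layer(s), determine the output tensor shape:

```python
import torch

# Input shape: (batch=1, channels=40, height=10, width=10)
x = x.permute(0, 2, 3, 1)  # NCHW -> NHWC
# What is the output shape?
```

Input: (1, 40, 10, 10) -> Output: (1, 10, 10, 40)

Answer: (1, 10, 10, 40)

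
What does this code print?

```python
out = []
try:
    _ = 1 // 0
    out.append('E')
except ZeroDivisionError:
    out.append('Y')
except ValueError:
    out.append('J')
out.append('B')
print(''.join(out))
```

Execution trace: 'Y' (except ZeroDivisionError) → 'B' (after the try/except). Output: YB

Answer: YB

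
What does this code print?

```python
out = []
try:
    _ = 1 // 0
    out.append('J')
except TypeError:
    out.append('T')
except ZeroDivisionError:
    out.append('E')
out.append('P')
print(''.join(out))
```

Execution trace: 'E' (except ZeroDivisionError) → 'P' (after the try/except). Output: EP

Answer: EP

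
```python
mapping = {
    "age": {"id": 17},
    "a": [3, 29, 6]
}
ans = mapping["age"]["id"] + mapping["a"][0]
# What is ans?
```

Trace:
`mapping = { ...` → mapping = {'age': {'id': 17}, 'a': [3, 29, 6]}
`ans = mapping["age"]["id"] + mapping["a"][0]` → ans = 20
So ans = 20

Answer: 20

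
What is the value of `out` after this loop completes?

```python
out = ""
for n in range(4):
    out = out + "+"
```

Repeat '+' 4 times
`out` takes the values: "" → "+" → "++" → "+++" → "++++"

Answer: "++++"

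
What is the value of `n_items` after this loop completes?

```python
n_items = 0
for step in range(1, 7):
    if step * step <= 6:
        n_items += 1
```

Count numbers where step² ≤ 6
`n_items` takes the values: 0 → 1 → 2

Answer: 2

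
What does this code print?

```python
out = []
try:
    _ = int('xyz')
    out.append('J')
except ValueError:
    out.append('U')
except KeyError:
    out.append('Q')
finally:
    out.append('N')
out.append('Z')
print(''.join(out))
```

Execution trace: 'U' (except ValueError) → 'N' (finally) → 'Z' (after the try/except). Output: UNZ

Answer: UNZ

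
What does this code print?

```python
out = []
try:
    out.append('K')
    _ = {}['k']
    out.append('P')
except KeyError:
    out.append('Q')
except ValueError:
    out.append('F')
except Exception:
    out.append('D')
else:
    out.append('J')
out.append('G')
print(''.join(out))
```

Execution trace: 'K' (try body) → 'Q' (except KeyError) → 'G' (after the try/except). Output: KQG

Answer: KQG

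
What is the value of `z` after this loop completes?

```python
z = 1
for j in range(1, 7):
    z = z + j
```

Start at 1, add 1 through 6
`z` takes the values: 1 → 2 → 4 → 7 → 11 → 16 → 22

Answer: 22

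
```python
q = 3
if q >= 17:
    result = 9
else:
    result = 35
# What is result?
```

Trace:
`q = 3` → q = 3
`if q >= 17: ...` → q >= 17 is False, take else branch → result = 35
So result = 35

Answer: 35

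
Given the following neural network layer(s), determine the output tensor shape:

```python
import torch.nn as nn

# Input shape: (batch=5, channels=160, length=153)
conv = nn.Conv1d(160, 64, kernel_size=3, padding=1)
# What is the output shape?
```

Input: (5, 160, 153) -> Output: (5, 64, 153)

Answer: (5, 64, 153)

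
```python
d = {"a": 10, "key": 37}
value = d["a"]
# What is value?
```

Trace:
`d = {"a": 10, "key": 37}` → d = {'a': 10, 'key': 37}
`value = d["a"]` → value = 10
So value = 10

Answer: 10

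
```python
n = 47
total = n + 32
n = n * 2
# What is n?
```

Trace:
`n = 47` → n = 47
`total = n + 32` → total = 79
`n = n * 2` → n = 94
So n = 94

Answer: 94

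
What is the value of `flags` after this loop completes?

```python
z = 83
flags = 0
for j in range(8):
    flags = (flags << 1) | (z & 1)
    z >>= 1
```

Reverse lowest 8 bits of 83
`flags` takes the values: 0 → 1 → 3 → 6 → 12 → 25 → 50 → 101 → 202

Answer: 202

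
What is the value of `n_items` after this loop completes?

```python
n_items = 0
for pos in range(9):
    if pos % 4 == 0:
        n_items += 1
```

Count numbers divisible by 4 in range(9)
`n_items` takes the values: 0 → 1 → 2 → 3

Answer: 3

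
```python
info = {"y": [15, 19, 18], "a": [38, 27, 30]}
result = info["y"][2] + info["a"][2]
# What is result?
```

Trace:
`info = {"y": [15, 19, 18], "a": [38, 27, 30]}` → info = {'y': [15, 19, 18], 'a': [38, 27, 30]}
`result = info["y"][2] + info["a"][2]` → result = 48
So result = 48

Answer: 48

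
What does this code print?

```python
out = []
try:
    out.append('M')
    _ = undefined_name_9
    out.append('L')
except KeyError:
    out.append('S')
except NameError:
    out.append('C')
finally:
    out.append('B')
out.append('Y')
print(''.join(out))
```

Execution trace: 'M' (try body) → 'C' (except NameError) → 'B' (finally) → 'Y' (after the try/except). Output: MCBY

Answer: MCBY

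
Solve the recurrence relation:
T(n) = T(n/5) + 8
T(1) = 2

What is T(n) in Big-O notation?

Each step divides n by 5 and adds 8. After log_5(n) steps we reach T(1)=2. So T(n) = 8·log_5(n) + 2 = O(log n).

Answer: O(log n)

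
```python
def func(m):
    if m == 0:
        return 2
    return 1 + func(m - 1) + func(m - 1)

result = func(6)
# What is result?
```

func(m) = 1 + 2·func(m-1), func(0)=2. Closed form: (2+1)·2^6 - 1 = 191.

Answer: 191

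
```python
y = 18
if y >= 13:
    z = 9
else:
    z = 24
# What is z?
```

Trace:
`y = 18` → y = 18
`if y >= 13: ...` → y >= 13 is True → z = 9
So z = 9

Answer: 9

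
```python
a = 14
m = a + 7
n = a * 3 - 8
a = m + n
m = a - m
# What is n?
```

Trace:
`a = 14` → a = 14
`m = a + 7` → m = 21
`n = a * 3 - 8` → n = 34
`a = m + n` → a = 55
`m = a - m` → m = 34
So n = 34

Answer: 34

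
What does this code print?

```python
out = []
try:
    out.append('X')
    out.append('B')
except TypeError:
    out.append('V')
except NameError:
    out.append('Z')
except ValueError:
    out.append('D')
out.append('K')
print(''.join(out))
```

Execution trace: 'X' (try body) → 'B' (try body, no exception) → 'K' (after the try/except). Output: XBK

Answer: XBK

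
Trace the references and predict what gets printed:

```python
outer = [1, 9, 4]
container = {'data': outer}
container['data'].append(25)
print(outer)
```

Key concept: dict holds reference to list.
Step by step:
`outer = [1, 9, 4]` → outer = [1, 9, 4]
`container = {'data': outer}` → container = {'data': [1, 9, 4]}
`container['data'].append(25)` → outer = [1, 9, 4, 25]; container = {'data': [1, 9, 4, 25]}
`print(outer)` → prints [1, 9, 4, 25]

Answer: [1, 9, 4, 25]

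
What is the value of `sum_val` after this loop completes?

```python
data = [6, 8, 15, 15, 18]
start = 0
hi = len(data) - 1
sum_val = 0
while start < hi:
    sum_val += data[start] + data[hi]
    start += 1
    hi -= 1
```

Sum of pairs from ends
`sum_val` takes the values: 0 → 24 → 47

Answer: 47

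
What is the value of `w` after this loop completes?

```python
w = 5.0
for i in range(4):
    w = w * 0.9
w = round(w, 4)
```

Exponential decay: 5.0 * 0.9^4
`w` takes the values: 5.0 → 4.5 → 4.05 → 3.645 → 3.2805

Answer: 3.2805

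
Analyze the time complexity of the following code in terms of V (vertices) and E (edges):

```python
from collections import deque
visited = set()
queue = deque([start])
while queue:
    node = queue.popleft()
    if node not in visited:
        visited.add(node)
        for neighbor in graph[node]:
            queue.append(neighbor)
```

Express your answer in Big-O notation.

This is Breadth-first search on a graph. Time complexity: O(V + E).

Answer: O(V + E)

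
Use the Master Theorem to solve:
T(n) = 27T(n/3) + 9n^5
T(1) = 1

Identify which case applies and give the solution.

a=27, b=3, f(n)=9n^5. log_3(27) = 3. Since c=5 > 3 and the regularity condition holds (27(n/3)^5 = (27/3^5)n^5 with 27/3^5 < 1), Case 3 applies: T(n) = Θ(f(n)) = O(n^5).

Answer: O(n^5) - Case 3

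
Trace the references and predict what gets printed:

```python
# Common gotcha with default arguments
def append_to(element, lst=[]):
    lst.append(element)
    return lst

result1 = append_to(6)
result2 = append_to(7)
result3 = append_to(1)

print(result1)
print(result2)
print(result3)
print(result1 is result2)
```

Key concept: mutable default argument gotcha.
Step by step:
`result1 = append_to(6)` → result1 = [6]
`result2 = append_to(7)` → result1 = [6, 7] (same object as result2); result2 = [6, 7] (same object as result1)
`result3 = append_to(1)` → result1 = [6, 7, 1] (same object as result2, result3); result2 = [6, 7, 1] (same object as result1, result3); result3 = [6, 7, 1] (same object as result1, result2)
`print(result1)` → prints [6, 7, 1]
`print(result2)` → prints [6, 7, 1]
`print(result3)` → prints [6, 7, 1]
`print(result1 is result2)` → prints True

Answer:
[6, 7, 1]
[6, 7, 1]
[6, 7, 1]
True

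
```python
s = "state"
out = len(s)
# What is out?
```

Trace:
`s = "state"` → s = 'state'
`out = len(s)` → out = 5
So out = 5

Answer: 5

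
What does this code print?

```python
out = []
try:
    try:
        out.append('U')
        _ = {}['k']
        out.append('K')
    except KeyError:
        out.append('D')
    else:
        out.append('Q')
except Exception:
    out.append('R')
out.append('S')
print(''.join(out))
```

Execution trace: 'U' (inner try body) → 'D' (inner except KeyError) → 'S' (after the try/except). Output: UDS

Answer: UDS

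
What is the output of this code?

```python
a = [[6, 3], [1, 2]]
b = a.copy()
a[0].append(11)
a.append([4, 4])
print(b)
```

Key concept: shallow copy with nested lists.
Step by step:
`a = [[6, 3], [1, 2]]` → a = [[6, 3], [1, 2]]
`b = a.copy()` → b = [[6, 3], [1, 2]]
`a[0].append(11)` → a = [[6, 3, 11], [1, 2]]; b = [[6, 3, 11], [1, 2]]
`a.append([4, 4])` → a = [[6, 3, 11], [1, 2], [4, 4]]
`print(b)` → prints [[6, 3, 11], [1, 2]]

Answer: [[6, 3, 11], [1, 2]]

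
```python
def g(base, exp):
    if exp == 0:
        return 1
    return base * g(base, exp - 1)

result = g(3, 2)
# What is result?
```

g(3, 2) = 3 * 3 = 9

Answer: 9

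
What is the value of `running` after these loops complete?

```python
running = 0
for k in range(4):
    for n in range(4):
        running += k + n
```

Sum of all k+n for k,n in 4x4
`running` takes the values: 0 → 1 → 3 → 6 → 7 → 9 → 12 → 16 → 18 → 21 → 25 → 30 → 33 → 37 → 42 → 48

Answer: 48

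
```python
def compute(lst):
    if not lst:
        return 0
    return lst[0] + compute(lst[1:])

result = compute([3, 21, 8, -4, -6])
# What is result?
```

3 + 21 + 8 + (-4) + (-6) + 0 = 22

Answer: 22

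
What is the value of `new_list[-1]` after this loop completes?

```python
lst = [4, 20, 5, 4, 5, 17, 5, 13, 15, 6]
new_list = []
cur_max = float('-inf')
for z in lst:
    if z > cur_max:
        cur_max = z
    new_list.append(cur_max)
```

Running max ends at 20
`new_list` takes the values: [] → [4] → [4, 20] → [4, 20, 20] → [4, 20, 20, 20] → [4, 20, 20, 20, 20] → [4, 20, 20, 20, 20, 20] → [4, 20, 20, 20, 20, 20, 20] → [4, 20, 20, 20, 20, 20, 20, 20] → [4, 20, 20, 20, 20, 20, 20, 20, 20] → [4, 20, 20, 20, 20, 20, 20, 20, 20, 20]
So `new_list[-1]` = 20

Answer: 20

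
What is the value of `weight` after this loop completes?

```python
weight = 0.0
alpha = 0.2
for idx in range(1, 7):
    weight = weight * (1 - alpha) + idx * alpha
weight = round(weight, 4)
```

Moving average with lr=0.2
`weight` takes the values: 0.0 → 0.2 → 0.56 → 1.048 → 1.6384 → 2.31072 → 3.048576 → 3.0486

Answer: 3.0486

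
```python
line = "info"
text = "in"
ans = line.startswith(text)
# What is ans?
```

Trace:
`line = "info"` → line = 'info'
`text = "in"` → text = 'in'
`ans = line.startswith(text)` → ans = True
So ans = True

Answer: True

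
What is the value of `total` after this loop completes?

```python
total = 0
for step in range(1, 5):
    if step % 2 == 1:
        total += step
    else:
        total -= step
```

Add odd, subtract even
`total` takes the values: 0 → 1 → -1 → 2 → -2

Answer: -2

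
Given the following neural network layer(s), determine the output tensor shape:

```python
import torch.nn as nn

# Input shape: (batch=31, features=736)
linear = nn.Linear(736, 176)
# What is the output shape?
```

Input: (31, 736) -> Output: (31, 176)

Answer: (31, 176)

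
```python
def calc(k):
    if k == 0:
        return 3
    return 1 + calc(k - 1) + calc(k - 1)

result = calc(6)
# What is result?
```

calc(k) = 1 + 2·calc(k-1), calc(0)=3. Closed form: (3+1)·2^6 - 1 = 255.

Answer: 255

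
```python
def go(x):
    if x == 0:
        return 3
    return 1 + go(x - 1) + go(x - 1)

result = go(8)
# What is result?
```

go(x) = 1 + 2·go(x-1), go(0)=3. Closed form: (3+1)·2^8 - 1 = 1023.

Answer: 1023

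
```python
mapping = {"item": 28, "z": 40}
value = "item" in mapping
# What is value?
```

Trace:
`mapping = {"item": 28, "z": 40}` → mapping = {'item': 28, 'z': 40}
`value = "item" in mapping` → value = True
So value = True

Answer: True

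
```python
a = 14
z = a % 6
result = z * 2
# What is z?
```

Trace:
`a = 14` → a = 14
`z = a % 6` → z = 2
`result = z * 2` → result = 4
So z = 2

Answer: 2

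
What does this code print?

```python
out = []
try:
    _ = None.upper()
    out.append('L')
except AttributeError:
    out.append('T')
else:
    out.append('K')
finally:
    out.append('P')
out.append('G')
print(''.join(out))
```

Execution trace: 'T' (except AttributeError) → 'P' (finally) → 'G' (after the try/except). Output: TPG

Answer: TPG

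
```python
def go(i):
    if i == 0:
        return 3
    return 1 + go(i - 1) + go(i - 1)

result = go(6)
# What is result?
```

go(i) = 1 + 2·go(i-1), go(0)=3. Closed form: (3+1)·2^6 - 1 = 255.

Answer: 255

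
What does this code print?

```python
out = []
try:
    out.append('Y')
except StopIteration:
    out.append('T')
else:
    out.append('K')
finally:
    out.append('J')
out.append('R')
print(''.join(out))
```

Execution trace: 'Y' (try body, no exception) → 'K' (else) → 'J' (finally) → 'R' (after the try/except). Output: YKJR

Answer: YKJR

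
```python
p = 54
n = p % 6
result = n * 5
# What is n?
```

Trace:
`p = 54` → p = 54
`n = p % 6` → n = 0
`result = n * 5` → result = 0
So n = 0

Answer: 0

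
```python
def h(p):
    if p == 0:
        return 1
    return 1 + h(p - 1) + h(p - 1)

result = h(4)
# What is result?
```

h(p) = 1 + 2·h(p-1), h(0)=1. Closed form: (1+1)·2^4 - 1 = 31.

Answer: 31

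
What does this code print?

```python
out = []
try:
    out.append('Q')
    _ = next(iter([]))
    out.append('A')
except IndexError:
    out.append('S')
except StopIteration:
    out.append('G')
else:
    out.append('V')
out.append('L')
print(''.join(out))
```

Execution trace: 'Q' (try body) → 'G' (except StopIteration) → 'L' (after the try/except). Output: QGL

Answer: QGL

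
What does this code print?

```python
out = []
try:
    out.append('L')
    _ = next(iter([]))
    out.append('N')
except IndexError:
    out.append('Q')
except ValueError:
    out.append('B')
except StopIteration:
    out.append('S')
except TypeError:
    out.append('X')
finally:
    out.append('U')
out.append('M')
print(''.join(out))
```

Execution trace: 'L' (try body) → 'S' (except StopIteration) → 'U' (finally) → 'M' (after the try/except). Output: LSUM

Answer: LSUM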